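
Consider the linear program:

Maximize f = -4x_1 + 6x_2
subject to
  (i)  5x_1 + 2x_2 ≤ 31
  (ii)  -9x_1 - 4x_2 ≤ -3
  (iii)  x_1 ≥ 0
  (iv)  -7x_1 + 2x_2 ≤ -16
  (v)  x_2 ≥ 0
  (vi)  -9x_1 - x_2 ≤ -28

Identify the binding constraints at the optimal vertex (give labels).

(i) and (iv)

Feasible corners and f = -4x_1 + 6x_2:
  (47/12, 137/24) → f = 223/12
  (31/5, 0) → f = -124/5
  (72/25, 52/25) → f = 24/25
  (28/9, 0) → f = -112/9

The maximum is at (47/12, 137/24). Substituting into each constraint, equality holds for (i) and (iv); the remaining constraints have slack.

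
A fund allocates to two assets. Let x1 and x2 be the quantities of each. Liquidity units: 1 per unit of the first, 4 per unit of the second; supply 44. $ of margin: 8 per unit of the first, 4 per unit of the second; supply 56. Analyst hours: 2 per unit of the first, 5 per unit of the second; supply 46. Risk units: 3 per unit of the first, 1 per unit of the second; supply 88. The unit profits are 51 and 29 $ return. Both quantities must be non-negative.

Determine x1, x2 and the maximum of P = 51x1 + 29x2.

Vertices and P = 51x1 + 29x2:
  (0, 0) → P = 0
  (0, 46/5) → P = 1334/5
  (7, 0) → P = 357
  (3, 8) → P = 385

The binding constraints are 8x1 + 4x2 = 56 and 2x1 + 5x2 = 46.
Solving simultaneously gives x1 = 3, x2 = 8.

x1 = 3, x2 = 8, maximum P = 385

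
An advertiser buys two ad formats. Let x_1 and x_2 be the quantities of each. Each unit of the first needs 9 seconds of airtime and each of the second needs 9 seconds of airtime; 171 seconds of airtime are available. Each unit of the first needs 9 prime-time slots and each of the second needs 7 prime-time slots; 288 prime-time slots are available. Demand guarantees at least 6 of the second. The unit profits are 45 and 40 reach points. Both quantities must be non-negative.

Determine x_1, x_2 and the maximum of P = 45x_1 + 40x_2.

x_1 = 13, x_2 = 6, maximum P = 825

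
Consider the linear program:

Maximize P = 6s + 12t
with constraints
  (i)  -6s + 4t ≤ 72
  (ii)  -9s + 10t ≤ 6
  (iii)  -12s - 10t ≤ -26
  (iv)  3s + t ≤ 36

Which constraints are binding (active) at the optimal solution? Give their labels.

Corner points and P = 6s + 12t:
  (20/21, 51/35) → P = 116/5
  (118/13, 114/13) → P = 2076/13
  (167/9, -59/3) → P = -374/3

The maximum is at (118/13, 114/13). Substituting into each constraint, equality holds for (ii) and (iv); the remaining constraints have slack.

(ii) and (iv)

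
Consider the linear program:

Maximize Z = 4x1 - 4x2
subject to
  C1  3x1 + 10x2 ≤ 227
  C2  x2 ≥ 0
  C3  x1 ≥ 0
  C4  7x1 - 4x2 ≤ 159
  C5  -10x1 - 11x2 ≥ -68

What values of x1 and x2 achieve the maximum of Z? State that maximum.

x1 = 34/5, x2 = 0, maximum Z = 136/5

Vertices and Z = 4x1 - 4x2:
  (0, 0) → Z = 0
  (34/5, 0) → Z = 136/5
  (0, 68/11) → Z = -272/11

The optimum lies where x2 = 0 and -10x1 - 11x2 = -68.
Solving simultaneously gives x1 = 34/5, x2 = 0.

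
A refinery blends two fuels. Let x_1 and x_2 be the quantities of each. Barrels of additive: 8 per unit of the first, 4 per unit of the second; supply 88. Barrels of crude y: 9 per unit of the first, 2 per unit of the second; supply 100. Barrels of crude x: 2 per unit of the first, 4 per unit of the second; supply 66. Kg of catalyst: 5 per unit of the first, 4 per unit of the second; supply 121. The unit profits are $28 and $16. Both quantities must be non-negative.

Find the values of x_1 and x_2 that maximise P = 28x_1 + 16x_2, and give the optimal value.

x_1 = 11/3, x_2 = 44/3, maximum P = 1012/3

Feasible corners and P = 28x_1 + 16x_2:
  (0, 0) → P = 0
  (0, 33/2) → P = 264
  (11, 0) → P = 308
  (11/3, 44/3) → P = 1012/3

The binding constraints are 8x_1 + 4x_2 = 88 and 2x_1 + 4x_2 = 66.
Solving simultaneously gives x_1 = 11/3, x_2 = 44/3.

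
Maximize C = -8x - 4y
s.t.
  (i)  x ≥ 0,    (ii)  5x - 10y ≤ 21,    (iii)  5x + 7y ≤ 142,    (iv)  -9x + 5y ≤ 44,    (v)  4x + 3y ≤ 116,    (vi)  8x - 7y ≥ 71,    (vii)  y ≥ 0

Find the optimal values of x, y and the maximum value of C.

x = 563/45, y = 187/45, maximum C = -5252/45

Vertices and C = -8x - 4y:
  (1567/85, 121/17) → C = -14956/85
  (563/45, 187/45) → C = -5252/45
  (213/13, 781/91) → C = -15052/91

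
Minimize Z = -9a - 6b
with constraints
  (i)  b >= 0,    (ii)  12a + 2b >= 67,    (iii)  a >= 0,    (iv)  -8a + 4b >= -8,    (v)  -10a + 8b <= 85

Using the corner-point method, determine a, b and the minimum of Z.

Extreme points and Z = -9a - 6b:
  (71/16, 55/8) → Z = -1299/16
  (183/58, 845/58) → Z = -6717/58
  (101/6, 95/3) → Z = -683/2

The optimum lies where -8a + 4b = -8 and -10a + 8b = 85.
Solving simultaneously gives a = 101/6, b = 95/3.

a = 101/6, b = 95/3, minimum Z = -683/2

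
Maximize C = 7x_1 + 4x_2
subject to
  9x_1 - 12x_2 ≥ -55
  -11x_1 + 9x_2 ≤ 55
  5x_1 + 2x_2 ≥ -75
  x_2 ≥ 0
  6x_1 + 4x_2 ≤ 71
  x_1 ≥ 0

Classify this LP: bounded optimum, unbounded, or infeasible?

bounded optimum

Corner points and C = 7x_1 + 4x_2:
  (158/27, 323/36) → C = 2075/27
  (0, 55/12) → C = 55/3
  (71/6, 0) → C = 497/6
  (0, 0) → C = 0
The feasible region has finitely many vertices and no improving ray; the maximum is 497/6 at (71/6, 0).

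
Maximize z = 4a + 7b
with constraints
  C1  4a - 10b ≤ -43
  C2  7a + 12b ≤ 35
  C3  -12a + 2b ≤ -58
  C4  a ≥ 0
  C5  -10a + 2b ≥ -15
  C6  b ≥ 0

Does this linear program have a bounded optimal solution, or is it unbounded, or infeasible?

The boundaries -12a + 2b = -58 and -10a + 2b = -15 meet at (43/2, 100), but that point violates 7a + 12b ≤ 35. Every candidate vertex is excluded by some other constraint, so the feasible region is empty.

infeasible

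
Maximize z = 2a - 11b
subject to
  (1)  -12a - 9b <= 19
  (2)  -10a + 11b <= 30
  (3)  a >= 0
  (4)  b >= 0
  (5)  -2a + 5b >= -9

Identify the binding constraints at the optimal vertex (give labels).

Corner points and z = 2a - 11b:
  (0, 30/11) → z = -30
  (0, 0) → z = 0
  (9/2, 0) → z = 9
The feasible region is unbounded (it extends along (11, 10), (5, 2)), but z strictly decreases along every unbounded feasible direction, so there is no improving ray and the maximum is attained at a vertex.

The maximum is at (9/2, 0). Substituting into each constraint, equality holds for (4) and (5); the remaining constraints have slack.

(4) and (5)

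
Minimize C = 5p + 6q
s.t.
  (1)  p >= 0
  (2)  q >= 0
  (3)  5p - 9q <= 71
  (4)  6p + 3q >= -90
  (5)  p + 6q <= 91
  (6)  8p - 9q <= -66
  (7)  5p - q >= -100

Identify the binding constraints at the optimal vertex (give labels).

Extreme points and C = 5p + 6q:
  (0, 91/6) → C = 91
  (0, 22/3) → C = 44
  (141/19, 794/57) → C = 2293/19

The minimum is at (0, 22/3). Substituting into each constraint, equality holds for (1) and (6); the remaining constraints have slack.

(1) and (6)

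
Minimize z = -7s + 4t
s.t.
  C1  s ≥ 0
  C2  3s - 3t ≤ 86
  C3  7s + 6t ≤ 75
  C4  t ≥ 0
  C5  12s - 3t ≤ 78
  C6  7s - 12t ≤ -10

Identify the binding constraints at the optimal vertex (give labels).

C3 and C6

Corner points and z = -7s + 4t:
  (0, 25/2) → z = 50
  (0, 5/6) → z = 10/3
  (20/3, 85/18) → z = -250/9

The minimum is at (20/3, 85/18). Substituting into each constraint, equality holds for C3 and C6; the remaining constraints have slack.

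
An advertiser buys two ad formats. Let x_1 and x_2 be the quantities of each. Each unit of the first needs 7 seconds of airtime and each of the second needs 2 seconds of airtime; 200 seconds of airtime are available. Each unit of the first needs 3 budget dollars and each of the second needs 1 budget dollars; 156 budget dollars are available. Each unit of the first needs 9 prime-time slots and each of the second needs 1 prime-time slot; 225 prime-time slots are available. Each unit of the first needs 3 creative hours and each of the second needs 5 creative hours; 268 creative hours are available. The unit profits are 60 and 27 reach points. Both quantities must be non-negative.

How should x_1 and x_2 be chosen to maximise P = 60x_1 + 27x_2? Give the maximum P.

x_1 = 16, x_2 = 44, maximum P = 2148

Corner points and P = 60x_1 + 27x_2:
  (0, 0) → P = 0
  (0, 268/5) → P = 7236/5
  (25, 0) → P = 1500
  (250/11, 225/11) → P = 21075/11
  (16, 44) → P = 2148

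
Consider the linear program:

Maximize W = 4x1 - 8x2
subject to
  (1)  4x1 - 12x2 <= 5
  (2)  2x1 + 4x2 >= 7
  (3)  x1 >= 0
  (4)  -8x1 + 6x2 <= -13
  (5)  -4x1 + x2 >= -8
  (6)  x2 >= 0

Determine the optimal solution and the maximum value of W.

x1 = 13/6, x2 = 2/3, maximum W = 10/3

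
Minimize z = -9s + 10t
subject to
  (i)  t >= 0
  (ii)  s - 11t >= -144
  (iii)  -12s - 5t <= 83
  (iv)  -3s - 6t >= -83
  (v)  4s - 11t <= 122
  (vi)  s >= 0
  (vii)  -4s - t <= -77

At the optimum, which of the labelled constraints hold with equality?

(i) and (iv)

Vertices and z = -9s + 10t:
  (83/3, 0) → z = -249
  (77/4, 0) → z = -693/4
  (379/21, 101/21) → z = -343/3

The minimum is at (83/3, 0). Substituting into each constraint, equality holds for (i) and (iv); the remaining constraints have slack.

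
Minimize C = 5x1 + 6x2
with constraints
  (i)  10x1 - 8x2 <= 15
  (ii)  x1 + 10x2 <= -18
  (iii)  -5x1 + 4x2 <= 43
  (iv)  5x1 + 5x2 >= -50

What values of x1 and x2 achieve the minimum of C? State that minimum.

x1 = -65/18, x2 = -115/18, minimum C = -1015/18

Feasible corners and C = 5x1 + 6x2:
  (1/18, -65/36) → C = -95/9
  (-65/18, -115/18) → C = -1015/18
  (-82/9, -8/9) → C = -458/9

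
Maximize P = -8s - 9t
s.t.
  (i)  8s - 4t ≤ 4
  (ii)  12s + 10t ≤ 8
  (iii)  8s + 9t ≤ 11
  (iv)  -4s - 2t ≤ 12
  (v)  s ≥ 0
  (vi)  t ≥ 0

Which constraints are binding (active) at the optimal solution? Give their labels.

(v) and (vi)

Vertices and P = -8s - 9t:
  (9/16, 1/8) → P = -45/8
  (1/2, 0) → P = -4
  (0, 4/5) → P = -36/5
  (0, 0) → P = 0

The maximum is at (0, 0). Substituting into each constraint, equality holds for (v) and (vi); the remaining constraints have slack.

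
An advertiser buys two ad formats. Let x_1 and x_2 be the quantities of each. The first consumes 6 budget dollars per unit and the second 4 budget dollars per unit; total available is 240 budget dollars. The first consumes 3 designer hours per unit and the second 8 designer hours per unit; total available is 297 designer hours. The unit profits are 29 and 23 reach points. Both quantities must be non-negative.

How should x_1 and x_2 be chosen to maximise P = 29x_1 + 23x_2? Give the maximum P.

Feasible corners and P = 29x_1 + 23x_2:
  (0, 0) → P = 0
  (0, 297/8) → P = 6831/8
  (40, 0) → P = 1160
  (61/3, 59/2) → P = 7609/6

x_1 = 61/3, x_2 = 59/2, maximum P = 7609/6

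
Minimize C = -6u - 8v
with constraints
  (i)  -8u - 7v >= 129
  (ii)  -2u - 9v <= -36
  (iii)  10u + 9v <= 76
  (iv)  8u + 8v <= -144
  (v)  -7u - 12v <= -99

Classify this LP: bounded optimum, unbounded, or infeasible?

From the feasible point (-63, 45), moving in the direction (-8, 8) keeps every constraint satisfied while C decreases without bound.

unbounded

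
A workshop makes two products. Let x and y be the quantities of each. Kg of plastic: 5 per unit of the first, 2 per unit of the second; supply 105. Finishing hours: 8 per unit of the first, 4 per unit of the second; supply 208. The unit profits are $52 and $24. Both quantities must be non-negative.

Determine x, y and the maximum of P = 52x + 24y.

Extreme points and P = 52x + 24y:
  (0, 0) → P = 0
  (0, 52) → P = 1248
  (21, 0) → P = 1092
  (1, 50) → P = 1252

At the optimal vertex, 5x + 2y = 105 and 8x + 4y = 208.
Solving simultaneously gives x = 1, y = 50.

x = 1, y = 50, maximum P = 1252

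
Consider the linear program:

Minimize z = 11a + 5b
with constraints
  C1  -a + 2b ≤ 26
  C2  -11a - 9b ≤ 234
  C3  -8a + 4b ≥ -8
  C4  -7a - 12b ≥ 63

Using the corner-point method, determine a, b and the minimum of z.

a = -702/31, b = 52/31, minimum z = -7462/31

The optimum lies where -a + 2b = 26 and -11a - 9b = 234.
Solving simultaneously gives a = -702/31, b = 52/31.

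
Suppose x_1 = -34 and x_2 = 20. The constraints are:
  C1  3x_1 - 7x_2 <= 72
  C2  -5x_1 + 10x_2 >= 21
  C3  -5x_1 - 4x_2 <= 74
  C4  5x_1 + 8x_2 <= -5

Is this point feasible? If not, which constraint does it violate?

not feasible — violates C3

Constraint C3: -5x_1 - 4x_2 = 90, which is not ≤ 74. All other constraints are satisfied.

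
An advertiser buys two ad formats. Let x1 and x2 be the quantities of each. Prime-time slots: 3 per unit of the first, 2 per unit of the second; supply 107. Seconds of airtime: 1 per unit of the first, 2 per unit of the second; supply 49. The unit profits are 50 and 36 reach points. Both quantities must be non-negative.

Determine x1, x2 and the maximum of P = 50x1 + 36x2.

Feasible corners and P = 50x1 + 36x2:
  (0, 0) → P = 0
  (0, 49/2) → P = 882
  (107/3, 0) → P = 5350/3
  (29, 10) → P = 1810

The binding constraints are 3x1 + 2x2 = 107 and x1 + 2x2 = 49.
Solving simultaneously gives x1 = 29, x2 = 10.

x1 = 29, x2 = 10, maximum P = 1810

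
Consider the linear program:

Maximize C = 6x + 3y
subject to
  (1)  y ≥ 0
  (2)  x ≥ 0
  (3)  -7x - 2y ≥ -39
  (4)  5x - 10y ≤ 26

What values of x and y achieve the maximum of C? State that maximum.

Vertices and C = 6x + 3y:
  (0, 0) → C = 0
  (26/5, 0) → C = 156/5
  (0, 39/2) → C = 117/2
  (221/40, 13/80) → C = 2691/80

x = 0, y = 39/2, maximum C = 117/2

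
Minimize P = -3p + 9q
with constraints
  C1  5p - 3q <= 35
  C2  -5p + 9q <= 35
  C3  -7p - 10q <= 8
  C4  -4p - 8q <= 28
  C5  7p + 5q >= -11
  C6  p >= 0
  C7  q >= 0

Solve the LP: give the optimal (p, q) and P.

Vertices and P = -3p + 9q:
  (14, 35/3) → P = 63
  (7, 0) → P = -21
  (0, 35/9) → P = 35
  (0, 0) → P = 0

At the optimal vertex, 5p - 3q = 35 and q = 0.
Solving simultaneously gives p = 7, q = 0.

p = 7, q = 0, minimum P = -21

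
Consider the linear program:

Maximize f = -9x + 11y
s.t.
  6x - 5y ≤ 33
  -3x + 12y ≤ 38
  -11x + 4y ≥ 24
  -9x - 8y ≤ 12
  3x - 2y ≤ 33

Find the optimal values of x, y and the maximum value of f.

x = -112/33, y = 51/22, maximum f = 1233/22

Extreme points and f = -9x + 11y:
  (-17/15, 173/60) → f = 503/12
  (-112/33, 51/22) → f = 1233/22
  (-60/31, 21/31) → f = 771/31

At the optimal vertex, -3x + 12y = 38 and -9x - 8y = 12.
Solving simultaneously gives x = -112/33, y = 51/22.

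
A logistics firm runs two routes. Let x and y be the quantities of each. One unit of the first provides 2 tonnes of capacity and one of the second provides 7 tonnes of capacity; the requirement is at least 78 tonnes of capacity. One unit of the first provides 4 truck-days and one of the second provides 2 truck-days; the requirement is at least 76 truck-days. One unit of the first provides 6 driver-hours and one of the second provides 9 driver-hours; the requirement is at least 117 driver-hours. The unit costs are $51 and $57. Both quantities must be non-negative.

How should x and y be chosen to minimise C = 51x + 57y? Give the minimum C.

x = 47/3, y = 20/3, minimum C = 1179

Extreme points and C = 51x + 57y:
  (0, 38) → C = 2166
  (39, 0) → C = 1989
  (47/3, 20/3) → C = 1179
The feasible region is unbounded (it extends along (0, 1), (1, 0)), but C strictly increases along every unbounded feasible direction, so there is no improving ray and the minimum is attained at a vertex.

At the optimal vertex, 2x + 7y = 78 and 4x + 2y = 76.
Solving simultaneously gives x = 47/3, y = 20/3.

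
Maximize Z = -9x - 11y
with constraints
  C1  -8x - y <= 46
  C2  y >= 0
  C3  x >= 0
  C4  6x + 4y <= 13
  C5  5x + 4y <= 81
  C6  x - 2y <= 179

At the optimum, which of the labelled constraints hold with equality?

C2 and C3

Extreme points and Z = -9x - 11y:
  (0, 0) → Z = 0
  (13/6, 0) → Z = -39/2
  (0, 13/4) → Z = -143/4

The maximum is at (0, 0). Substituting into each constraint, equality holds for C2 and C3; the remaining constraints have slack.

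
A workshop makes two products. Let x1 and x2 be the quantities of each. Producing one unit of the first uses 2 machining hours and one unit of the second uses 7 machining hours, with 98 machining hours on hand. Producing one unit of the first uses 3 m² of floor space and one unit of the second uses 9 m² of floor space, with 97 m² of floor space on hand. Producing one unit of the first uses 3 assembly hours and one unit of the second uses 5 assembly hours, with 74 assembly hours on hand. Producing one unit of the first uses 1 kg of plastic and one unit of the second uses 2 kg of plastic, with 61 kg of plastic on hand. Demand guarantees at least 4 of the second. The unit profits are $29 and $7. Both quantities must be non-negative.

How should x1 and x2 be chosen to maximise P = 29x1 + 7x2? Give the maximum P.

x1 = 18, x2 = 4, maximum P = 550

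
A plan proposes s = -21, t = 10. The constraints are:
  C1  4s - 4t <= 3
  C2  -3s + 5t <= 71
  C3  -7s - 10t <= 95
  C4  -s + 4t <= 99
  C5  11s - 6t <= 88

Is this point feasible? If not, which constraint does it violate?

not feasible — violates C2

Constraint C2: -3s + 5t = 113, which is not ≤ 71. All other constraints are satisfied.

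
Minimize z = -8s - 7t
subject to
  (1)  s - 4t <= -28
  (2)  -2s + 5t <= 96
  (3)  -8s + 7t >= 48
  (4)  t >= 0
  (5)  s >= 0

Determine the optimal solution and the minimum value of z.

s = 216/13, t = 336/13, minimum z = -4080/13

The binding constraints are -2s + 5t = 96 and -8s + 7t = 48.
Solving simultaneously gives s = 216/13, t = 336/13.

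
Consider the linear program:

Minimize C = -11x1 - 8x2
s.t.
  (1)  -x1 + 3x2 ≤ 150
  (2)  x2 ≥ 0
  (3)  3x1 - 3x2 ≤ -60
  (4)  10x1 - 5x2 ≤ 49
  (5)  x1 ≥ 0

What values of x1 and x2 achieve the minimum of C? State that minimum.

x1 = 897/25, x2 = 1549/25, minimum C = -22259/25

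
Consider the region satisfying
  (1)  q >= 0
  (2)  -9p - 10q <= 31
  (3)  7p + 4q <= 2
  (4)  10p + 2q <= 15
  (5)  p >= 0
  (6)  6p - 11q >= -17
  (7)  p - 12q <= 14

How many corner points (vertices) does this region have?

3

Intersecting each pair of boundary lines and keeping only the points that satisfy every inequality leaves:
  (2/7, 0)
  (0, 0)
  (0, 1/2)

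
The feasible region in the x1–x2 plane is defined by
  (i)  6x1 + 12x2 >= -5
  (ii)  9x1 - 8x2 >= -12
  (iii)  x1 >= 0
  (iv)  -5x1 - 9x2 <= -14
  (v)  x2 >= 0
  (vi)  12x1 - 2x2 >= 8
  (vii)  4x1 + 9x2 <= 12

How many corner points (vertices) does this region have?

Pairwise boundary intersections that survive every other constraint:
  (14/5, 0)
  (2, 4/9)
  (3, 0)

3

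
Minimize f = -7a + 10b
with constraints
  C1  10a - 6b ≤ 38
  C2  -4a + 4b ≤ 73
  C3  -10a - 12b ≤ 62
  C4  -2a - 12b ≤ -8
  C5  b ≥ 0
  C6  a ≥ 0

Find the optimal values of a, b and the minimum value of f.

Vertices and f = -7a + 10b:
  (295/8, 441/8) → f = 2345/8
  (42/11, 1/33) → f = -872/33
  (0, 73/4) → f = 365/2
  (0, 2/3) → f = 20/3

At the optimal vertex, 10a - 6b = 38 and -2a - 12b = -8.
Solving simultaneously gives a = 42/11, b = 1/33.

a = 42/11, b = 1/33, minimum f = -872/33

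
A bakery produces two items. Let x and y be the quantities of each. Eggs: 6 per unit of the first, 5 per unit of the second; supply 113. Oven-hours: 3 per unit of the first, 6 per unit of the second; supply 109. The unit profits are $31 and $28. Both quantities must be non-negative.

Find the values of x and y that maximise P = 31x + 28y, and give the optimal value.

Corner points and P = 31x + 28y:
  (0, 0) → P = 0
  (0, 109/6) → P = 1526/3
  (113/6, 0) → P = 3503/6
  (19/3, 15) → P = 1849/3

x = 19/3, y = 15, maximum P = 1849/3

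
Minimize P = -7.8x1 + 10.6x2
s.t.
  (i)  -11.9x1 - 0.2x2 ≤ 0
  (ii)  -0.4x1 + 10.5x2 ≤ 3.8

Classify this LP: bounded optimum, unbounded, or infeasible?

unbounded

From the feasible point (-76/12503, 4522/12503), moving in the direction (10.5, 0.4) keeps every constraint satisfied while P decreases without bound.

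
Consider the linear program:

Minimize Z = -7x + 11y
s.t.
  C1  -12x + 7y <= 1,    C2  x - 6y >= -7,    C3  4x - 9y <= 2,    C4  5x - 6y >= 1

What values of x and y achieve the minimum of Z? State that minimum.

x = 5, y = 2, minimum Z = -13

Extreme points and Z = -7x + 11y:
  (5, 2) → Z = -13
  (2, 3/2) → Z = 5/2
  (-1/7, -2/7) → Z = -15/7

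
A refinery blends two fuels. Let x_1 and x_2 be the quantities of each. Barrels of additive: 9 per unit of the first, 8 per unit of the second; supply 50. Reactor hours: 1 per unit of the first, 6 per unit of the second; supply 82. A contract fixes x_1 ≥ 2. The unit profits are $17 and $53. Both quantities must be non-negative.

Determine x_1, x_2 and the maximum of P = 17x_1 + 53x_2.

x_1 = 2, x_2 = 4, maximum P = 246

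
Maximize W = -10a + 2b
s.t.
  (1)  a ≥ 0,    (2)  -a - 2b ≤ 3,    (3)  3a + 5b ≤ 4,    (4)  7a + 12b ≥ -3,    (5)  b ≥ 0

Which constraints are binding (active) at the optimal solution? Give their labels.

(1) and (3)

Feasible corners and W = -10a + 2b:
  (0, 4/5) → W = 8/5
  (0, 0) → W = 0
  (4/3, 0) → W = -40/3

The maximum is at (0, 4/5). Substituting into each constraint, equality holds for (1) and (3); the remaining constraints have slack.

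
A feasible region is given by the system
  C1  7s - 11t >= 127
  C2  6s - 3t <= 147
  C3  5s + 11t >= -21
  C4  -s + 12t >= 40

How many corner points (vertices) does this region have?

The feasible vertices (each the meet of two boundaries and inside every other half-plane) are:
  (412/15, 89/15)
  (1964/73, 407/73)
  (628/23, 129/23)

3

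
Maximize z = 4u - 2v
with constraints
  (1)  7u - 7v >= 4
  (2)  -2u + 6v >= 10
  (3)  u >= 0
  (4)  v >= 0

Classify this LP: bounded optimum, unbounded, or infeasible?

From the feasible point (47/14, 39/14), moving in the direction (6, 2) keeps every constraint satisfied while z increases without bound.

unbounded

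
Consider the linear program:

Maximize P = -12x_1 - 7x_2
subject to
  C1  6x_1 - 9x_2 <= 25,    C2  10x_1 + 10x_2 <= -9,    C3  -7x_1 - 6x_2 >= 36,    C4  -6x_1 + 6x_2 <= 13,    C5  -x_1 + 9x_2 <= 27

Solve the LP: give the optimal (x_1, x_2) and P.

Extreme points and P = -12x_1 - 7x_2:
  (-58/33, -391/99) → P = 4825/99
  (-89/6, -38/3) → P = 800/3
  (-49/13, -125/78) → P = 4403/78

x_1 = -89/6, x_2 = -38/3, maximum P = 800/3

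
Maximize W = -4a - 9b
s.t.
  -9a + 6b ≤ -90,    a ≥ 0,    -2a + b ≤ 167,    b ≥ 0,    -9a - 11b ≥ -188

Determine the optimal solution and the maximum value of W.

Vertices and W = -4a - 9b:
  (10, 0) → W = -40
  (706/51, 98/17) → W = -5470/51
  (188/9, 0) → W = -752/9

a = 10, b = 0, maximum W = -40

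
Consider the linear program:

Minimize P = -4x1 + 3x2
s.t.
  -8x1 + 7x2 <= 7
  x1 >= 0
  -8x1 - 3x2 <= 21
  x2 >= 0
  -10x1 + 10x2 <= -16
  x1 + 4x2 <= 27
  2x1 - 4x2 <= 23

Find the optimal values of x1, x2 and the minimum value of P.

x1 = 50/3, x2 = 31/12, minimum P = -707/12

Corner points and P = -4x1 + 3x2:
  (8/5, 0) → P = -32/5
  (23/2, 0) → P = -46
  (167/25, 127/25) → P = -287/25
  (50/3, 31/12) → P = -707/12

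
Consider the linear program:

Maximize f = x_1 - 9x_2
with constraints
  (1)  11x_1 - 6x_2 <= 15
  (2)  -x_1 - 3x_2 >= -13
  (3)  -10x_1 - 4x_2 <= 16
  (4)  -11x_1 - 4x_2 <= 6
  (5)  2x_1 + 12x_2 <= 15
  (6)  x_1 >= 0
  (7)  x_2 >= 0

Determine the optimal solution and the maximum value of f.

x_1 = 15/11, x_2 = 0, maximum f = 15/11

Corner points and f = x_1 - 9x_2:
  (15/8, 15/16) → f = -105/16
  (15/11, 0) → f = 15/11
  (0, 5/4) → f = -45/4
  (0, 0) → f = 0

At the optimal vertex, 11x_1 - 6x_2 = 15 and x_2 = 0.
Solving simultaneously gives x_1 = 15/11, x_2 = 0.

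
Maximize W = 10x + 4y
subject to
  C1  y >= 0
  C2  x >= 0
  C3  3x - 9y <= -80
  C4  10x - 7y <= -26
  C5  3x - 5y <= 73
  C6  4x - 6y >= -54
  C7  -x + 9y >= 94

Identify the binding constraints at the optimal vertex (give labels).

Vertices and W = 10x + 4y:
  (111/16, 109/8) → W = 991/8
  (424/83, 914/83) → W = 7896/83
  (13/5, 161/15) → W = 1034/15

The maximum is at (111/16, 109/8). Substituting into each constraint, equality holds for C4 and C6; the remaining constraints have slack.

C4 and C6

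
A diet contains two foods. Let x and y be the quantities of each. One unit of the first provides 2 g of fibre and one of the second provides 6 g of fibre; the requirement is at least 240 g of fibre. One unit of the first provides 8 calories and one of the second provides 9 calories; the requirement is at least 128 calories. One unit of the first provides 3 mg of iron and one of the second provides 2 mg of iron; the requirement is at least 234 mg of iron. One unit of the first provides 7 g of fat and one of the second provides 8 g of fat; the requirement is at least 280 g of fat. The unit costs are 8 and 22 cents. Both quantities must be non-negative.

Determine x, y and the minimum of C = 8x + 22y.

x = 66, y = 18, minimum C = 924

Vertices and C = 8x + 22y:
  (0, 117) → C = 2574
  (120, 0) → C = 960
  (66, 18) → C = 924
The feasible region is unbounded (it extends along (0, 1), (1, 0)), but C strictly increases along every unbounded feasible direction, so there is no improving ray and the minimum is attained at a vertex.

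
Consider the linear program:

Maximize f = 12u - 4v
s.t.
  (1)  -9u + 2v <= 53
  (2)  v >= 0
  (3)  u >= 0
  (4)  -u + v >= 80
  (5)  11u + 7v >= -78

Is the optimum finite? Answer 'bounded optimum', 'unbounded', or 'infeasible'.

From the feasible point (107/7, 667/7), moving in the direction (1, 1) keeps every constraint satisfied while f increases without bound.

unbounded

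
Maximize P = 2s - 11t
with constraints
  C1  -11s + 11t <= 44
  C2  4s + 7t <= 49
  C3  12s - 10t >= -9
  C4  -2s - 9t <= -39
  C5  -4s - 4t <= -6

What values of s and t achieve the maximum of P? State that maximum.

Corner points and P = 2s - 11t:
  (427/124, 156/31) → P = -3005/62
  (84/11, 29/11) → P = -151/11
  (309/128, 243/64) → P = -591/16

The optimum lies where 4s + 7t = 49 and -2s - 9t = -39.
Solving simultaneously gives s = 84/11, t = 29/11.

s = 84/11, t = 29/11, maximum P = -151/11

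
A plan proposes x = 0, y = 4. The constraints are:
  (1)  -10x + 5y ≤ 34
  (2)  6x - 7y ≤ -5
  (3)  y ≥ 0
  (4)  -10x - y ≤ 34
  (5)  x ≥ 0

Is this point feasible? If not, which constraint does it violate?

(1): 20 ≤ 34 ✓
(2): -28 ≤ -5 ✓
(3): 4 ≥ 0 ✓
(4): -4 ≤ 34 ✓
(5): 0 ≥ 0 ✓

feasible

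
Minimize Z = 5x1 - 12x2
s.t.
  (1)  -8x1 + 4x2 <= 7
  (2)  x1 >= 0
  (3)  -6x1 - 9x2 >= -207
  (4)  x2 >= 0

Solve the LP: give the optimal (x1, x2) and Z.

Vertices and Z = 5x1 - 12x2:
  (0, 7/4) → Z = -21
  (255/32, 283/16) → Z = -5517/32
  (0, 0) → Z = 0
  (69/2, 0) → Z = 345/2

The optimum lies where -8x1 + 4x2 = 7 and -6x1 - 9x2 = -207.
Solving simultaneously gives x1 = 255/32, x2 = 283/16.

x1 = 255/32, x2 = 283/16, minimum Z = -5517/32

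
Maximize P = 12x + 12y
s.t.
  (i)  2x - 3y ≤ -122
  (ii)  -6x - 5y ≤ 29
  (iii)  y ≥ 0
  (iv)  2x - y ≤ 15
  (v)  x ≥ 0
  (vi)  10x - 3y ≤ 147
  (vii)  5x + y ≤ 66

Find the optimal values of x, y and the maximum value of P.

Corner points and P = 12x + 12y:
  (0, 122/3) → P = 488
  (76/17, 742/17) → P = 9816/17
  (0, 66) → P = 792

x = 0, y = 66, maximum P = 792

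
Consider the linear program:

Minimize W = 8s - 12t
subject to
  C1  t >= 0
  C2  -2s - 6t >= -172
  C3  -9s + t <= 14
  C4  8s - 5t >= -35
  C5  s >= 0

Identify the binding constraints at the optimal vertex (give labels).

Corner points and W = 8s - 12t:
  (86, 0) → W = 688
  (0, 0) → W = 0
  (325/29, 723/29) → W = -6076/29
  (0, 7) → W = -84

The minimum is at (325/29, 723/29). Substituting into each constraint, equality holds for C2 and C4; the remaining constraints have slack.

C2 and C4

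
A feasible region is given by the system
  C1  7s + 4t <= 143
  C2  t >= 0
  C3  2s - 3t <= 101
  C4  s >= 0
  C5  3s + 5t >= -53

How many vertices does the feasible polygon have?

Pairwise boundary intersections that survive every other constraint:
  (143/7, 0)
  (0, 143/4)
  (0, 0)

3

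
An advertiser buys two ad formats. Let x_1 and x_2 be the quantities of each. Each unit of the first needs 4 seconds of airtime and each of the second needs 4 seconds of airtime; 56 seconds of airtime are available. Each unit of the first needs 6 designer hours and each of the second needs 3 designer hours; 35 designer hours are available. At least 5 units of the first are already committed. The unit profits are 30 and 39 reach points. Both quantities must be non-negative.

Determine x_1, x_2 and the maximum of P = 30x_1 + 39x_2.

Feasible corners and P = 30x_1 + 39x_2:
  (35/6, 0) → P = 175
  (5, 0) → P = 150
  (5, 5/3) → P = 215

At the optimal vertex, 6x_1 + 3x_2 = 35 and x_1 = 5.
Solving simultaneously gives x_1 = 5, x_2 = 5/3.

x_1 = 5, x_2 = 5/3, maximum P = 215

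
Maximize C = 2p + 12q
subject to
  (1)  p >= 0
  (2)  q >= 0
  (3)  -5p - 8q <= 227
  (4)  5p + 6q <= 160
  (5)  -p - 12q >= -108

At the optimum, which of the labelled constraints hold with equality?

Vertices and C = 2p + 12q:
  (0, 0) → C = 0
  (0, 9) → C = 108
  (32, 0) → C = 64
  (212/9, 190/27) → C = 1184/9

The maximum is at (212/9, 190/27). Substituting into each constraint, equality holds for (4) and (5); the remaining constraints have slack.

(4) and (5)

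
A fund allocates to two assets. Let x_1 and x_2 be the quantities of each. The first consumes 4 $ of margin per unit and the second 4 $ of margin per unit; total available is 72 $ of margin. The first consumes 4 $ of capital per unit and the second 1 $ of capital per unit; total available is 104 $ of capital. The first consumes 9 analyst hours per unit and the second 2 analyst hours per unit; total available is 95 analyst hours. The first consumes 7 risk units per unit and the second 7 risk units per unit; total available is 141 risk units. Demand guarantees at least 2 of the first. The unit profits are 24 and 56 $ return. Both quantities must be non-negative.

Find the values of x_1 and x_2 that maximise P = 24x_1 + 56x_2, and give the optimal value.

x_1 = 2, x_2 = 16, maximum P = 944

Vertices and P = 24x_1 + 56x_2:
  (95/9, 0) → P = 760/3
  (2, 0) → P = 48
  (59/7, 67/7) → P = 5168/7
  (2, 16) → P = 944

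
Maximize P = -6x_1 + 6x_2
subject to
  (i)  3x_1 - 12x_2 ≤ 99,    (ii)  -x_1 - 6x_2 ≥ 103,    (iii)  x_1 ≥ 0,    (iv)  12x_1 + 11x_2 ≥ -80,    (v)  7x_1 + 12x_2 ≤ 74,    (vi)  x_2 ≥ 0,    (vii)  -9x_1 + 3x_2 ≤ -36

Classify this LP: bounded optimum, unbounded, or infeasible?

infeasible

The boundaries 7x_1 + 12x_2 = 74 and x_2 = 0 meet at (74/7, 0), but that point violates -x_1 - 6x_2 ≥ 103. Every candidate vertex is excluded by some other constraint, so the feasible region is empty.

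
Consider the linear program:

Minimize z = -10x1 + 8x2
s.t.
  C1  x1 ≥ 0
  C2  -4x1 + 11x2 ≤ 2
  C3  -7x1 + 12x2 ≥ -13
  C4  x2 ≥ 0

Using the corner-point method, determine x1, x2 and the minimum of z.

Vertices and z = -10x1 + 8x2:
  (0, 2/11) → z = 16/11
  (0, 0) → z = 0
  (167/29, 66/29) → z = -1142/29
  (13/7, 0) → z = -130/7

x1 = 167/29, x2 = 66/29, minimum z = -1142/29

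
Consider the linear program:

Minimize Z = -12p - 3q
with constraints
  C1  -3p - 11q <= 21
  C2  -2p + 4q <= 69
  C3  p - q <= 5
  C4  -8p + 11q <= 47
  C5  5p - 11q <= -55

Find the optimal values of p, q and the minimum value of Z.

Feasible corners and Z = -12p - 3q:
  (34, 29) → Z = -495
  (55/3, 40/3) → Z = -260
  (8/3, 205/33) → Z = -557/11

p = 34, q = 29, minimum Z = -495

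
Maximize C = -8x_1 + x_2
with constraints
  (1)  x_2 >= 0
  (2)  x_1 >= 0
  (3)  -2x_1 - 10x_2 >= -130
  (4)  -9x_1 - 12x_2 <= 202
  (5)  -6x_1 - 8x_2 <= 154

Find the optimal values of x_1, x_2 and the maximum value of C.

Feasible corners and C = -8x_1 + x_2:
  (0, 0) → C = 0
  (65, 0) → C = -520
  (0, 13) → C = 13

The binding constraints are x_1 = 0 and -2x_1 - 10x_2 = -130.
Solving simultaneously gives x_1 = 0, x_2 = 13.

x_1 = 0, x_2 = 13, maximum C = 13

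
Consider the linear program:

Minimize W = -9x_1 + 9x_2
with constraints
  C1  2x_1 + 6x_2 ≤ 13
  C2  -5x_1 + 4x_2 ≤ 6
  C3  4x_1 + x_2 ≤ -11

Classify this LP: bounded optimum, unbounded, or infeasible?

From the feasible point (-50/21, -31/21), moving in the direction (1, -4) keeps every constraint satisfied while W decreases without bound.

unbounded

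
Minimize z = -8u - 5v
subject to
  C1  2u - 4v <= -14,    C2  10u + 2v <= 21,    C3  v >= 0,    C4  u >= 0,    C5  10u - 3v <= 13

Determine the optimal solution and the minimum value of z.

Vertices and z = -8u - 5v:
  (14/11, 91/22) → z = -679/22
  (0, 7/2) → z = -35/2
  (0, 21/2) → z = -105/2

At the optimal vertex, 10u + 2v = 21 and u = 0.
Solving simultaneously gives u = 0, v = 21/2.

u = 0, v = 21/2, minimum z = -105/2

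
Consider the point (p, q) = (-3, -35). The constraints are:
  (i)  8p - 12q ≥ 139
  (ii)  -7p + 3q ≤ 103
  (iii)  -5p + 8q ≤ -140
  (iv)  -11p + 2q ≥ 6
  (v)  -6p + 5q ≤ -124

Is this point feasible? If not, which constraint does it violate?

not feasible — violates (iv)

Constraint (iv): -11p + 2q = -37, which is not ≥ 6. All other constraints are satisfied.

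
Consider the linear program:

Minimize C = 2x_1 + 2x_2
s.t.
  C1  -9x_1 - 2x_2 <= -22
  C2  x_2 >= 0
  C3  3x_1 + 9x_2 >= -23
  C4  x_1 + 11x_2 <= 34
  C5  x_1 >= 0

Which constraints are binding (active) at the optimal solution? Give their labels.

C1 and C2

Feasible corners and C = 2x_1 + 2x_2:
  (22/9, 0) → C = 44/9
  (174/97, 284/97) → C = 916/97
  (34, 0) → C = 68

The minimum is at (22/9, 0). Substituting into each constraint, equality holds for C1 and C2; the remaining constraints have slack.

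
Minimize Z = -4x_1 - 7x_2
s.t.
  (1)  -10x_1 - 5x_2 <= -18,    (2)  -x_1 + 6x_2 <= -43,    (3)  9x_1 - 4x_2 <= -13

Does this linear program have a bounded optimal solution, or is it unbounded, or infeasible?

infeasible

The boundaries -10x_1 - 5x_2 = -18 and -x_1 + 6x_2 = -43 meet at (323/65, -412/65), but that point violates 9x_1 - 4x_2 ≤ -13. Every candidate vertex is excluded by some other constraint, so the feasible region is empty.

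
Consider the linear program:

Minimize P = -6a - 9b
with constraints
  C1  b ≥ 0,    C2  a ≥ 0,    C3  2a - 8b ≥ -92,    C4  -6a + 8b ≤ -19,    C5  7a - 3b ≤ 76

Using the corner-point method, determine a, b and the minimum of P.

a = 29/2, b = 17/2, minimum P = -327/2

Feasible corners and P = -6a - 9b:
  (19/6, 0) → P = -19
  (76/7, 0) → P = -456/7
  (29/2, 17/2) → P = -327/2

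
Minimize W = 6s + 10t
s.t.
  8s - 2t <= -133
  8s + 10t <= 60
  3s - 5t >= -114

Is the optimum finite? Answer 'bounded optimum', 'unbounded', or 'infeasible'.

unbounded

From the feasible point (-437/34, 513/34), moving in the direction (-5, -3) keeps every constraint satisfied while W decreases without bound.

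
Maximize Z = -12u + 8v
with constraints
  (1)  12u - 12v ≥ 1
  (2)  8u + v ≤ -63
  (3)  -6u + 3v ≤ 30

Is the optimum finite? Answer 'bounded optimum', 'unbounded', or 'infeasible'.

Feasible corners and Z = -12u + 8v:
  (-755/108, -191/27) → Z = 737/27
  (-121/12, -61/6) → Z = 119/3
The feasible region has finitely many vertices and no improving ray; the maximum is 119/3 at (-121/12, -61/6).

bounded optimum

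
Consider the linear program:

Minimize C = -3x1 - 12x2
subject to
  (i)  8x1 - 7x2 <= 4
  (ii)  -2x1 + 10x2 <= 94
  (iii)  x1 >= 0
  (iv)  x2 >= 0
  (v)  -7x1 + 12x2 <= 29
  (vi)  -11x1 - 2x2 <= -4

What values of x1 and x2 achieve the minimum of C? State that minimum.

x1 = 251/47, x2 = 260/47, minimum C = -3873/47

The optimum lies where 8x1 - 7x2 = 4 and -7x1 + 12x2 = 29.
Solving simultaneously gives x1 = 251/47, x2 = 260/47.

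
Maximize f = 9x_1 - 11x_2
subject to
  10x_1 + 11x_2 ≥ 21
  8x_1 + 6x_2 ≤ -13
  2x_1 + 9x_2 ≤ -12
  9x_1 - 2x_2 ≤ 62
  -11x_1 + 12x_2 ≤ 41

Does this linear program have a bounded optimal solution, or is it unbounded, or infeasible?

infeasible

The boundaries 10x_1 + 11x_2 = 21 and 2x_1 + 9x_2 = -12 meet at (321/68, -81/34), but that point violates 8x_1 + 6x_2 ≤ -13. Every candidate vertex is excluded by some other constraint, so the feasible region is empty.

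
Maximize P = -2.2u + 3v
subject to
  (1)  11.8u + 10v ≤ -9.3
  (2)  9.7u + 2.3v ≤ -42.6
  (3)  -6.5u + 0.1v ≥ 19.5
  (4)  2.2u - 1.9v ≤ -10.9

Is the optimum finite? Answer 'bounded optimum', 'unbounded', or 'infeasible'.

unbounded

From the feasible point (-40461/6986, 41247/6986), moving in the direction (-10, 11.8) keeps every constraint satisfied while P increases without bound.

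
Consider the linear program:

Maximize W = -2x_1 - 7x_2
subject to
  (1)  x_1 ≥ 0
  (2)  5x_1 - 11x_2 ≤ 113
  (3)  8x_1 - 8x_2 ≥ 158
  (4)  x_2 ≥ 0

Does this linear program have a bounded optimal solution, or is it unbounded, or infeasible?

Corner points and W = -2x_1 - 7x_2:
  (113/5, 0) → W = -226/5
  (79/4, 0) → W = -79/2
The feasible region has finitely many vertices and no improving ray; the maximum is -79/2 at (79/4, 0).

bounded optimum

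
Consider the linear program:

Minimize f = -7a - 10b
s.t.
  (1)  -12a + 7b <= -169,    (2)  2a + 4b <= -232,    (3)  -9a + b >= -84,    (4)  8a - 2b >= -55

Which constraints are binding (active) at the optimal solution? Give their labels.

(2) and (3)

Extreme points and f = -7a - 10b:
  (-474/31, -1561/31) → f = 18928/31
  (-723/32, -503/8) → f = 25181/32
  (52/19, -1128/19) → f = 10916/19
The feasible region is unbounded (it extends along (-1, -4), (-1, -9)), but f strictly increases along every unbounded feasible direction, so there is no improving ray and the minimum is attained at a vertex.

The minimum is at (52/19, -1128/19). Substituting into each constraint, equality holds for (2) and (3); the remaining constraints have slack.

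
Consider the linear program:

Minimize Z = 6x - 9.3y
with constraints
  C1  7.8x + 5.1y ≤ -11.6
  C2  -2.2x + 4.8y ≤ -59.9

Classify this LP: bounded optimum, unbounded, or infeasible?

unbounded

From the feasible point (8327/1622, -24637/2433), moving in the direction (-4.8, -2.2) keeps every constraint satisfied while Z decreases without bound.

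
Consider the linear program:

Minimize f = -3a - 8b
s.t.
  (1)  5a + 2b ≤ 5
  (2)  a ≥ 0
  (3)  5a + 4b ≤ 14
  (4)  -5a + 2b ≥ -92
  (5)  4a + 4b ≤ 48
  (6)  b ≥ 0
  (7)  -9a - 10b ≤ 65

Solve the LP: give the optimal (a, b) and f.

a = 0, b = 5/2, minimum f = -20

Feasible corners and f = -3a - 8b:
  (0, 5/2) → f = -20
  (1, 0) → f = -3
  (0, 0) → f = 0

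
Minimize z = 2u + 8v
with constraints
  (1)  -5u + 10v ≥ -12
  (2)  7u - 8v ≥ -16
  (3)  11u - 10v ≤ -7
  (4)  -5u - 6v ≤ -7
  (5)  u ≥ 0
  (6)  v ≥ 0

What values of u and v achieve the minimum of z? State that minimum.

u = 7/29, v = 28/29, minimum z = 238/29

Extreme points and z = 2u + 8v:
  (52/9, 127/18) → z = 68
  (0, 2) → z = 16
  (7/29, 28/29) → z = 238/29
  (0, 7/6) → z = 28/3

The binding constraints are 11u - 10v = -7 and -5u - 6v = -7.
Solving simultaneously gives u = 7/29, v = 28/29.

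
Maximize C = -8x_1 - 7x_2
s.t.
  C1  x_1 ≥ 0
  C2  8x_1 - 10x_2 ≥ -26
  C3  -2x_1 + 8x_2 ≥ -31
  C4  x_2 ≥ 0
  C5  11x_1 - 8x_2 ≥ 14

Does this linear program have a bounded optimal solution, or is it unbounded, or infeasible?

bounded optimum

Corner points and C = -8x_1 - 7x_2:
  (174/23, 199/23) → C = -2785/23
  (31/2, 0) → C = -124
  (14/11, 0) → C = -112/11
The feasible region has finitely many vertices and no improving ray; the maximum is -112/11 at (14/11, 0).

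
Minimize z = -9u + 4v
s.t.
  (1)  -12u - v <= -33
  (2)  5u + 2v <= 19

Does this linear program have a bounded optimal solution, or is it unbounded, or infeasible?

From the feasible point (47/19, 63/19), moving in the direction (2, -5) keeps every constraint satisfied while z decreases without bound.

unbounded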